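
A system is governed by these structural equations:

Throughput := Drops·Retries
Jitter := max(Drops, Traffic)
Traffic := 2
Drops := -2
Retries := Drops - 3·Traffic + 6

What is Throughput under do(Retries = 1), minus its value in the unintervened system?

-6

do(Retries=1) replaces the equation Retries := Drops - 3·Traffic + 6 with the constant Retries = 1.
Throughput = Drops·Retries  [with Drops=-2, Retries=1]  = -2
Without intervention: Retries = Drops - 3·Traffic + 6  [with Drops=-2, Traffic=2]  = -2; Throughput = Drops·Retries  [with Drops=-2, Retries=-2]  = 4.
Change = -2 − 4 = -6.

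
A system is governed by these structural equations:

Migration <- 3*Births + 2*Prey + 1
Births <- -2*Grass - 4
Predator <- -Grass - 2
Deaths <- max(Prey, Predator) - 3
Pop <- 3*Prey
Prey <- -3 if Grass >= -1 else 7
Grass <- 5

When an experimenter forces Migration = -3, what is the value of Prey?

do(Migration=-3) replaces the equation Migration <- 3*Births + 2*Prey + 1 with the constant Migration = -3.
Prey is not downstream of the intervention, so its value is determined by the original equations.
Prey = -3 if Grass >= -1 else 7  [with Grass=5]  = -3

-3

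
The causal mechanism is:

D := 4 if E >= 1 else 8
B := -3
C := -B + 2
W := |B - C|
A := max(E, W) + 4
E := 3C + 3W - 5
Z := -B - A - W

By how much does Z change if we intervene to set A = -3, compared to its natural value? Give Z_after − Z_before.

The intervention breaks the incoming arrows to A: A := max(E, W) + 4 no longer applies, and A = -3.
C = -B + 2  [with B=-3]  = 5
W = |B - C|  [with B=-3, C=5]  = 8
Z = -B - A - W  [with B=-3, A=-3, W=8]  = -2
Without intervention: C = -B + 2  [with B=-3]  = 5; W = |B - C|  [with B=-3, C=5]  = 8; E = 3C + 3W - 5  [with C=5, W=8]  = 34; A = max(E, W) + 4  [with E=34, W=8]  = 38; Z = -B - A - W  [with B=-3, A=38, W=8]  = -43.
Change = -2 − (-43) = 41.

41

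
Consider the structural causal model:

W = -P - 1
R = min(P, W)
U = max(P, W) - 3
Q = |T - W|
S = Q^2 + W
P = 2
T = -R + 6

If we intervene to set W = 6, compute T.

do(W=6) replaces the equation W = -P - 1 with the constant W = 6.
R = min(P, W)  [with P=2, W=6]  = 2
T = -R + 6  [with R=2]  = 4

4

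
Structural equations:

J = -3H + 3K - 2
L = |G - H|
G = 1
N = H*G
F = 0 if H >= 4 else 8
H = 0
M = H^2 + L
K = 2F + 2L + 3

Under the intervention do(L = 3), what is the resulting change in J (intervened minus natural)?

12

The intervention breaks the incoming arrows to L: L = |G - H| no longer applies, and L = 3.
F = 0 if H >= 4 else 8  [with H=0]  = 8
K = 2F + 2L + 3  [with F=8, L=3]  = 25
J = -3H + 3K - 2  [with H=0, K=25]  = 73
Without intervention: L = |G - H|  [with G=1, H=0]  = 1; F = 0 if H >= 4 else 8  [with H=0]  = 8; K = 2F + 2L + 3  [with F=8, L=1]  = 21; J = -3H + 3K - 2  [with H=0, K=21]  = 61.
Change = 73 − 61 = 12.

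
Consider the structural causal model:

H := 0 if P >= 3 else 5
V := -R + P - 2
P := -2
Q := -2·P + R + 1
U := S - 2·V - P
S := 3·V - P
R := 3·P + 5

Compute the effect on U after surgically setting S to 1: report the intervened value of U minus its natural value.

Intervening sets S = 1 and removes its equation (S := 3·V - P).
R = 3·P + 5  [with P=-2]  = -1
V = -R + P - 2  [with R=-1, P=-2]  = -3
U = S - 2·V - P  [with S=1, V=-3, P=-2]  = 9
Without intervention: R = 3·P + 5  [with P=-2]  = -1; V = -R + P - 2  [with R=-1, P=-2]  = -3; S = 3·V - P  [with V=-3, P=-2]  = -7; U = S - 2·V - P  [with S=-7, V=-3, P=-2]  = 1.
Change = 9 − 1 = 8.

8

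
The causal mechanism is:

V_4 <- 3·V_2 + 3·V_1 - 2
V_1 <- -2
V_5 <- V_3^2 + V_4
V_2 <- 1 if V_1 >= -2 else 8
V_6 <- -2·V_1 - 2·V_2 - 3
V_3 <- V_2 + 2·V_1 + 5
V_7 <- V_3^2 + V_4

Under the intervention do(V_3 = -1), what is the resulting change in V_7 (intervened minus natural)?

The intervention breaks the incoming arrows to V_3: V_3 <- V_2 + 2·V_1 + 5 no longer applies, and V_3 = -1.
V_2 = 1 if V_1 >= -2 else 8  [with V_1=-2]  = 1
V_4 = 3·V_2 + 3·V_1 - 2  [with V_2=1, V_1=-2]  = -5
V_7 = V_3^2 + V_4  [with V_3=-1, V_4=-5]  = -4
Without intervention: V_2 = 1 if V_1 >= -2 else 8  [with V_1=-2]  = 1; V_3 = V_2 + 2·V_1 + 5  [with V_2=1, V_1=-2]  = 2; V_4 = 3·V_2 + 3·V_1 - 2  [with V_2=1, V_1=-2]  = -5; V_7 = V_3^2 + V_4  [with V_3=2, V_4=-5]  = -1.
Change = -4 − (-1) = -3.

-3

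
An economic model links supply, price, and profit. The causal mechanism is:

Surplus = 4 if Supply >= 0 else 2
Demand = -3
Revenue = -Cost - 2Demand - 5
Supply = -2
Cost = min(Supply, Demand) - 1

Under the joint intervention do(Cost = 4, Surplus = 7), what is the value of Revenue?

The joint intervention fixes Cost = 4, Surplus = 7, removing each variable's own equation.
Revenue = -Cost - 2Demand - 5  [with Cost=4, Demand=-3]  = -3

-3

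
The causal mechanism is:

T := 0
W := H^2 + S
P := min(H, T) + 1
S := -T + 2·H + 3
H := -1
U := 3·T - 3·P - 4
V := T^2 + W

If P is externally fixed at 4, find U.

-16

The intervention breaks the incoming arrows to P: P := min(H, T) + 1 no longer applies, and P = 4.
U = 3·T - 3·P - 4  [with T=0, P=4]  = -16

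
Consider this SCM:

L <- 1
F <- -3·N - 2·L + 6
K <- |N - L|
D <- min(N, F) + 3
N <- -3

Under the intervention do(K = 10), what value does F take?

13

The intervention breaks the incoming arrows to K: K <- |N - L| no longer applies, and K = 10.
F is not downstream of the intervention, so its value is determined by the original equations.
F = -3·N - 2·L + 6  [with N=-3, L=1]  = 13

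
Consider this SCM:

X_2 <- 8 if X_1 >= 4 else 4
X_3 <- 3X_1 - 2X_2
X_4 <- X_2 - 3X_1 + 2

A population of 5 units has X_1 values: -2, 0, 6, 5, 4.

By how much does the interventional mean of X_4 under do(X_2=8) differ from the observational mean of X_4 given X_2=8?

do(X_2=8) breaks X_2's dependence on X_1. With X_2=8 fixed, X_4 across the units is 16, 10, -8, -5, -2, mean 2.2.
E[X_4|X_2=8] averages over only the 3 units with X_2=8 (X_1 = 6, 5, 4): X_4 = -8, -5, -2, mean -5.
Difference = 2.2 − (-5) = 7.2.

7.2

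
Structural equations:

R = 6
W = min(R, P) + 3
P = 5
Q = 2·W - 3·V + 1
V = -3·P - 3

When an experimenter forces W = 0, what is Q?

55

Intervening sets W = 0 and removes its equation (W = min(R, P) + 3).
V = -3·P - 3  [with P=5]  = -18
Q = 2·W - 3·V + 1  [with W=0, V=-18]  = 55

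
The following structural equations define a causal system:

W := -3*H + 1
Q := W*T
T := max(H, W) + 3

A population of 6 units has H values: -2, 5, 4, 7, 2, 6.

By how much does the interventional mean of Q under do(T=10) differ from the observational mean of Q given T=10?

-35

Every unit gets T=10 under the intervention. Q values become 70, -140, -110, -200, -50, -170; E[Q|do(T=10)] = -100.
Conditioning on T=10 selects the 2 unit(s) with H ∈ {-2, 7}. Their Q values: 70, -200. Mean = -65.
Difference = -100 − (-65) = -35.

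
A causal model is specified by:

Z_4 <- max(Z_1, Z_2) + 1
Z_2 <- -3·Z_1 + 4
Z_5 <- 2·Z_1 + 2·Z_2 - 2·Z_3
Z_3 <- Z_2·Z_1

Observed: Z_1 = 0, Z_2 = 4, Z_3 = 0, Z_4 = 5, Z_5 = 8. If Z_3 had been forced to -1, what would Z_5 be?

do(Z_3=-1) replaces the equation Z_3 <- Z_2·Z_1 with the constant Z_3 = -1.
Z_2 = -3·Z_1 + 4  [with Z_1=0]  = 4
Z_5 = 2·Z_1 + 2·Z_2 - 2·Z_3  [with Z_1=0, Z_2=4, Z_3=-1]  = 10

10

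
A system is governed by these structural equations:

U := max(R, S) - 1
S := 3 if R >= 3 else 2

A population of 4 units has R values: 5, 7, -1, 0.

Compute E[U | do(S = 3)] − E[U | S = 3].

do(S=3) breaks S's dependence on R. With S=3 fixed, U across the units is 4, 6, 2, 2, mean 3.5.
Conditioning on S=3 selects the 2 unit(s) with R ∈ {5, 7}. Their U values: 4, 6. Mean = 5.
Difference = 3.5 − 5 = -1.5.

-1.5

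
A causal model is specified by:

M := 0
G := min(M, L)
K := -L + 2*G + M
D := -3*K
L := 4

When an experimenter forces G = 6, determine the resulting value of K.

8

The intervention breaks the incoming arrows to G: G := min(M, L) no longer applies, and G = 6.
K = -L + 2*G + M  [with L=4, G=6, M=0]  = 8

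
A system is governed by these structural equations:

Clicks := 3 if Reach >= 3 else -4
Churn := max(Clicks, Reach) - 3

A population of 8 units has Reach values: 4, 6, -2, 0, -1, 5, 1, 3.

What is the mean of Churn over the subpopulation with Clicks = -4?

Conditioning on Clicks=-4 selects the 4 unit(s) with Reach ∈ {-2, 0, -1, 1}. Their Churn values: -5, -3, -4, -2. Mean = -3.5.

-3.5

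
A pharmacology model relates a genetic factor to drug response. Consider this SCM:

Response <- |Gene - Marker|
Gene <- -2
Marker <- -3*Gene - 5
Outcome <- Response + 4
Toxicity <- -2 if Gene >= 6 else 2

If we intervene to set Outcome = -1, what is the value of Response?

3

do(Outcome=-1) replaces the equation Outcome <- Response + 4 with the constant Outcome = -1.
Response is not downstream of the intervention, so its value is determined by the original equations.
Marker = -3*Gene - 5  [with Gene=-2]  = 1
Response = |Gene - Marker|  [with Gene=-2, Marker=1]  = 3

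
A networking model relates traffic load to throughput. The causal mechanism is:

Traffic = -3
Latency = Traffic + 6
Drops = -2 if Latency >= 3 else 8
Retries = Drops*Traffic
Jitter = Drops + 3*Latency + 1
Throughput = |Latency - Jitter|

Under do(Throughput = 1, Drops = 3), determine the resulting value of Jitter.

13

Under do(Throughput = 1, Drops = 3), each intervened variable's structural equation is replaced by its fixed value.
Latency = Traffic + 6  [with Traffic=-3]  = 3
Jitter = Drops + 3*Latency + 1  [with Drops=3, Latency=3]  = 13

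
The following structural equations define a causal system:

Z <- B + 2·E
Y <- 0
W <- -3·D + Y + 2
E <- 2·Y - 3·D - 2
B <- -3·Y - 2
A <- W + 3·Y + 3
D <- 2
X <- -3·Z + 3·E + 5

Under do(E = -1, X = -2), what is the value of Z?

-4

Setting E = -1, X = -2 by intervention discards those variables' equations.
B = -3·Y - 2  [with Y=0]  = -2
Z = B + 2·E  [with B=-2, E=-1]  = -4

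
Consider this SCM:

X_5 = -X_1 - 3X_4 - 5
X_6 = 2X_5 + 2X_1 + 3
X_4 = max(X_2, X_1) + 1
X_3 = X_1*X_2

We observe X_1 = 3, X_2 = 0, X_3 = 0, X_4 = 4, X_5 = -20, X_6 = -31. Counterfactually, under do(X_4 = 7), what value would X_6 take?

Under do(X_4=7), the mechanism X_4 = max(X_2, X_1) + 1 is discarded; X_4 is fixed at 7.
X_5 = -X_1 - 3X_4 - 5  [with X_1=3, X_4=7]  = -29
X_6 = 2X_5 + 2X_1 + 3  [with X_5=-29, X_1=3]  = -49

-49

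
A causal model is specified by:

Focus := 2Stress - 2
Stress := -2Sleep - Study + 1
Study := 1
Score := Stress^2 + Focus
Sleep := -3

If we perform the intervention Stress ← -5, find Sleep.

-3

Under do(Stress=-5), the mechanism Stress := -2Sleep - Study + 1 is discarded; Stress is fixed at -5.
Since Sleep is not a descendant of the intervened variable, it is unaffected.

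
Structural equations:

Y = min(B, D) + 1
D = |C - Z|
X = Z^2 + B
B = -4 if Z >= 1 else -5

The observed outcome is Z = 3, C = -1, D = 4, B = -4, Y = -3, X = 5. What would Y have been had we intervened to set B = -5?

-4

Intervening sets B = -5 and removes its equation (B = -4 if Z >= 1 else -5).
D = |C - Z|  [with C=-1, Z=3]  = 4
Y = min(B, D) + 1  [with B=-5, D=4]  = -4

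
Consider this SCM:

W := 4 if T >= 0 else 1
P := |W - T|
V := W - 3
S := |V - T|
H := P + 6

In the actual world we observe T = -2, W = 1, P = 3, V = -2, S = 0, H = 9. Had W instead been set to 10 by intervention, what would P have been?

The intervention breaks the incoming arrows to W: W := 4 if T >= 0 else 1 no longer applies, and W = 10.
P = |W - T|  [with W=10, T=-2]  = 12

12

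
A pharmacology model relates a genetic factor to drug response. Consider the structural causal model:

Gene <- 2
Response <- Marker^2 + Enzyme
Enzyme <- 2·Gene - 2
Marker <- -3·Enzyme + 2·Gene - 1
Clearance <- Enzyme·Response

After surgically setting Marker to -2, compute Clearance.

12

do(Marker=-2) replaces the equation Marker <- -3·Enzyme + 2·Gene - 1 with the constant Marker = -2.
Enzyme = 2·Gene - 2  [with Gene=2]  = 2
Response = Marker^2 + Enzyme  [with Marker=-2, Enzyme=2]  = 6
Clearance = Enzyme·Response  [with Enzyme=2, Response=6]  = 12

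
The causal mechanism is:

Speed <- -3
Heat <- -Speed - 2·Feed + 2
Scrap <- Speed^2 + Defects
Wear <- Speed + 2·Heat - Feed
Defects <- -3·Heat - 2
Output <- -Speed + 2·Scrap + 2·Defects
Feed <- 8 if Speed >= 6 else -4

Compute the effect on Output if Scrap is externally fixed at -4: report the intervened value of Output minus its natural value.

Intervening sets Scrap = -4 and removes its equation (Scrap <- Speed^2 + Defects).
Feed = 8 if Speed >= 6 else -4  [with Speed=-3]  = -4
Heat = -Speed - 2·Feed + 2  [with Speed=-3, Feed=-4]  = 13
Defects = -3·Heat - 2  [with Heat=13]  = -41
Output = -Speed + 2·Scrap + 2·Defects  [with Speed=-3, Scrap=-4, Defects=-41]  = -87
Without intervention: Feed = 8 if Speed >= 6 else -4  [with Speed=-3]  = -4; Heat = -Speed - 2·Feed + 2  [with Speed=-3, Feed=-4]  = 13; Defects = -3·Heat - 2  [with Heat=13]  = -41; Scrap = Speed^2 + Defects  [with Speed=-3, Defects=-41]  = -32; Output = -Speed + 2·Scrap + 2·Defects  [with Speed=-3, Scrap=-32, Defects=-41]  = -143.
Change = -87 − (-143) = 56.

56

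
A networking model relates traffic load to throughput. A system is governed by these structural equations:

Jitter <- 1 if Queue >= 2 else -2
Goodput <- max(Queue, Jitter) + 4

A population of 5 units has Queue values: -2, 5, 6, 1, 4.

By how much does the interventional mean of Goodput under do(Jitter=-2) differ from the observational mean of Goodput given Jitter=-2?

Under do(Jitter=-2), Jitter's equation is replaced by Jitter=-2 for every unit. Per-unit Goodput: 2, 9, 10, 5, 8. Mean = 6.8.
Conditioning on Jitter=-2 selects the 2 unit(s) with Queue ∈ {-2, 1}. Their Goodput values: 2, 5. Mean = 3.5.
Difference = 6.8 − 3.5 = 3.3.

3.3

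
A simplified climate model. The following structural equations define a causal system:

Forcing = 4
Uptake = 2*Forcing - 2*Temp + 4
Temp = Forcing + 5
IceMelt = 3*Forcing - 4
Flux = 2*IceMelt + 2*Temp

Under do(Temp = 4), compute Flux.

24

Under do(Temp=4), the mechanism Temp = Forcing + 5 is discarded; Temp is fixed at 4.
IceMelt = 3*Forcing - 4  [with Forcing=4]  = 8
Flux = 2*IceMelt + 2*Temp  [with IceMelt=8, Temp=4]  = 24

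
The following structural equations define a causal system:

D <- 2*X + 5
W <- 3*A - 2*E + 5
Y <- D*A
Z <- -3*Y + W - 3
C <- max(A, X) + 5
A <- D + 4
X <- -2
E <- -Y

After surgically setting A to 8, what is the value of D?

Under do(A=8), the mechanism A <- D + 4 is discarded; A is fixed at 8.
Since D is not a descendant of the intervened variable, it is unaffected.
D = 2*X + 5  [with X=-2]  = 1

1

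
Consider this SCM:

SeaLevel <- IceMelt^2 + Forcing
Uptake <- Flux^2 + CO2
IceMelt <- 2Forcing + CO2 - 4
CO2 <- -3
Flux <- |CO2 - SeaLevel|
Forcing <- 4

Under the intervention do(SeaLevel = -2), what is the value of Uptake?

-2

Under do(SeaLevel=-2), the mechanism SeaLevel <- IceMelt^2 + Forcing is discarded; SeaLevel is fixed at -2.
Flux = |CO2 - SeaLevel|  [with CO2=-3, SeaLevel=-2]  = 1
Uptake = Flux^2 + CO2  [with Flux=1, CO2=-3]  = -2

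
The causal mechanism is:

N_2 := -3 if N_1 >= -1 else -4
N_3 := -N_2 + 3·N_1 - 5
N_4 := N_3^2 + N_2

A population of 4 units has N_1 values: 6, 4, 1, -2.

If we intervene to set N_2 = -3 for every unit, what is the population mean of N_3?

4.75

The intervention sets N_2=-3 in all 4 units regardless of N_1. Recomputing N_3 per unit gives 16, 10, 1, -8; average 4.75.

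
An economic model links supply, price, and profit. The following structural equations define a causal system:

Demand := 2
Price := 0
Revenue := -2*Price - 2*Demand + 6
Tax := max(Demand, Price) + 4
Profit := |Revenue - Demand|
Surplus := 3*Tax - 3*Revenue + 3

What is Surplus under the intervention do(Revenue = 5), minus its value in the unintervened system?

The intervention breaks the incoming arrows to Revenue: Revenue := -2*Price - 2*Demand + 6 no longer applies, and Revenue = 5.
Tax = max(Demand, Price) + 4  [with Demand=2, Price=0]  = 6
Surplus = 3*Tax - 3*Revenue + 3  [with Tax=6, Revenue=5]  = 6
Without intervention: Revenue = -2*Price - 2*Demand + 6  [with Price=0, Demand=2]  = 2; Tax = max(Demand, Price) + 4  [with Demand=2, Price=0]  = 6; Surplus = 3*Tax - 3*Revenue + 3  [with Tax=6, Revenue=2]  = 15.
Change = 6 − 15 = -9.

-9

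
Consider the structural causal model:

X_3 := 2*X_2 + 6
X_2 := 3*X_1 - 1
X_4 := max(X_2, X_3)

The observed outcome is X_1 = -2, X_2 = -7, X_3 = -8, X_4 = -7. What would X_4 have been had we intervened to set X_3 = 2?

The intervention breaks the incoming arrows to X_3: X_3 := 2*X_2 + 6 no longer applies, and X_3 = 2.
X_2 = 3*X_1 - 1  [with X_1=-2]  = -7
X_4 = max(X_2, X_3)  [with X_2=-7, X_3=2]  = 2

2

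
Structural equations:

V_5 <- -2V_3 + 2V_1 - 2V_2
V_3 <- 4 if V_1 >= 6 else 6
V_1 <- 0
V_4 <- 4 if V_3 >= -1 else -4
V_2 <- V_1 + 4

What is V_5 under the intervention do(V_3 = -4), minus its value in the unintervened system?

20

do(V_3=-4) replaces the equation V_3 <- 4 if V_1 >= 6 else 6 with the constant V_3 = -4.
V_2 = V_1 + 4  [with V_1=0]  = 4
V_5 = -2V_3 + 2V_1 - 2V_2  [with V_3=-4, V_1=0, V_2=4]  = 0
Without intervention: V_2 = V_1 + 4  [with V_1=0]  = 4; V_3 = 4 if V_1 >= 6 else 6  [with V_1=0]  = 6; V_5 = -2V_3 + 2V_1 - 2V_2  [with V_3=6, V_1=0, V_2=4]  = -20.
Change = 0 − (-20) = 20.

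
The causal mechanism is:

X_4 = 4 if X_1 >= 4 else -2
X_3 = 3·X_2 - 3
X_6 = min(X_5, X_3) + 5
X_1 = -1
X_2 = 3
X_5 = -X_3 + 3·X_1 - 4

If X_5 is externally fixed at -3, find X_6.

The intervention breaks the incoming arrows to X_5: X_5 = -X_3 + 3·X_1 - 4 no longer applies, and X_5 = -3.
X_3 = 3·X_2 - 3  [with X_2=3]  = 6
X_6 = min(X_5, X_3) + 5  [with X_5=-3, X_3=6]  = 2

2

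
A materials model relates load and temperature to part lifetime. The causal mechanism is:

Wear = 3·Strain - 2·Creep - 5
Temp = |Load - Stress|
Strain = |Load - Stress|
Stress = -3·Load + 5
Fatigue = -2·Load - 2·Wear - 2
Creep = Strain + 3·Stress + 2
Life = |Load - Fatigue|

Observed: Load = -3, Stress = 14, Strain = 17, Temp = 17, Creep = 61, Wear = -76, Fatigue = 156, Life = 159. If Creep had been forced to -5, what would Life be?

105

do(Creep=-5) replaces the equation Creep = Strain + 3·Stress + 2 with the constant Creep = -5.
Stress = -3·Load + 5  [with Load=-3]  = 14
Strain = |Load - Stress|  [with Load=-3, Stress=14]  = 17
Wear = 3·Strain - 2·Creep - 5  [with Strain=17, Creep=-5]  = 56
Fatigue = -2·Load - 2·Wear - 2  [with Load=-3, Wear=56]  = -108
Life = |Load - Fatigue|  [with Load=-3, Fatigue=-108]  = 105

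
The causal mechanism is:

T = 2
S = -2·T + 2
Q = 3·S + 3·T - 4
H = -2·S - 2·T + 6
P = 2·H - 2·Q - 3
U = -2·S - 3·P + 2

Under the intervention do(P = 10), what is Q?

-4

do(P=10) replaces the equation P = 2·H - 2·Q - 3 with the constant P = 10.
Q is not downstream of the intervention, so its value is determined by the original equations.
S = -2·T + 2  [with T=2]  = -2
Q = 3·S + 3·T - 4  [with S=-2, T=2]  = -4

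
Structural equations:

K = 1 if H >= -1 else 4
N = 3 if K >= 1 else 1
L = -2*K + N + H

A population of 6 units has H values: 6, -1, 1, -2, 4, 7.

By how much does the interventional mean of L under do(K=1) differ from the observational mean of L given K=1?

Under do(K=1), K's equation is replaced by K=1 for every unit. Per-unit L: 7, 0, 2, -1, 5, 8. Mean = 3.5.
Observing K=1 restricts to units where K's equation naturally yields 1: H ∈ {6, -1, 1, 4, 7}. In that subpopulation L = 7, 0, 2, 5, 8, mean 4.4.
Difference = 3.5 − 4.4 = -0.9.

-0.9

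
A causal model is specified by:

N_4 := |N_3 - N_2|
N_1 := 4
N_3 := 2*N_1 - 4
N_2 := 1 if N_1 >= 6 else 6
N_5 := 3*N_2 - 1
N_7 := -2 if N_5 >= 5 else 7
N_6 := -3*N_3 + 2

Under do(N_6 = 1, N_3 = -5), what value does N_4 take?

Under do(N_6 = 1, N_3 = -5), each intervened variable's structural equation is replaced by its fixed value.
N_2 = 1 if N_1 >= 6 else 6  [with N_1=4]  = 6
N_4 = |N_3 - N_2|  [with N_3=-5, N_2=6]  = 11

11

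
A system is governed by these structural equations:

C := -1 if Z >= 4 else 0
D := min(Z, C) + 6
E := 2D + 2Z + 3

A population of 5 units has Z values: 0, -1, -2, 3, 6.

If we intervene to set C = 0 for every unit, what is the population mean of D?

do(C=0) breaks C's dependence on Z. With C=0 fixed, D across the units is 6, 5, 4, 6, 6, mean 5.4.

5.4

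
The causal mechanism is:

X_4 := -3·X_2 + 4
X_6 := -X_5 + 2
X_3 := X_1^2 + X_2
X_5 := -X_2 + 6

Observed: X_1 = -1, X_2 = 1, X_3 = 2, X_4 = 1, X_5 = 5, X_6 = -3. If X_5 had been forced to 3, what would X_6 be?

-1

The intervention breaks the incoming arrows to X_5: X_5 := -X_2 + 6 no longer applies, and X_5 = 3.
X_6 = -X_5 + 2  [with X_5=3]  = -1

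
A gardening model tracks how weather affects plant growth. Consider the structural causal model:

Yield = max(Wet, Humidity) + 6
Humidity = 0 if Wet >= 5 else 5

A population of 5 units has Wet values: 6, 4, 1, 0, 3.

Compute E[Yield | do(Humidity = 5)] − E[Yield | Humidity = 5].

0.2

Under do(Humidity=5), Humidity's equation is replaced by Humidity=5 for every unit. Per-unit Yield: 12, 11, 11, 11, 11. Mean = 11.2.
E[Yield|Humidity=5] averages over only the 4 units with Humidity=5 (Wet = 4, 1, 0, 3): Yield = 11, 11, 11, 11, mean 11.
Difference = 11.2 − 11 = 0.2.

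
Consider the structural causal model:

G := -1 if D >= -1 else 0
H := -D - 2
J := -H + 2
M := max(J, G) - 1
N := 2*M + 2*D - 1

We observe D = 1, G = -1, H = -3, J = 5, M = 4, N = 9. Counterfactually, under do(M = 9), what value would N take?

The intervention breaks the incoming arrows to M: M := max(J, G) - 1 no longer applies, and M = 9.
N = 2*M + 2*D - 1  [with M=9, D=1]  = 19

19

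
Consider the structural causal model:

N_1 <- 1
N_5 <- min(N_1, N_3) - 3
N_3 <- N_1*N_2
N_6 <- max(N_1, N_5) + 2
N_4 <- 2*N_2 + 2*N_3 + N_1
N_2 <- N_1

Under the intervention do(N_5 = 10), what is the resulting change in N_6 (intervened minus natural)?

The intervention breaks the incoming arrows to N_5: N_5 <- min(N_1, N_3) - 3 no longer applies, and N_5 = 10.
N_6 = max(N_1, N_5) + 2  [with N_1=1, N_5=10]  = 12
Without intervention: N_2 = N_1  [with N_1=1]  = 1; N_3 = N_1*N_2  [with N_1=1, N_2=1]  = 1; N_5 = min(N_1, N_3) - 3  [with N_1=1, N_3=1]  = -2; N_6 = max(N_1, N_5) + 2  [with N_1=1, N_5=-2]  = 3.
Change = 12 − 3 = 9.

9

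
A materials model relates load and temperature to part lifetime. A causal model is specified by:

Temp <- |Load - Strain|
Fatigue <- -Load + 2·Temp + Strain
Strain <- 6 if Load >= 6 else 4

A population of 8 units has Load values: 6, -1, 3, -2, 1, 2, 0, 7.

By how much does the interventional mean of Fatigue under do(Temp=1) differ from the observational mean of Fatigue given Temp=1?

2.5

Every unit gets Temp=1 under the intervention. Fatigue values become 2, 7, 3, 8, 5, 4, 6, 1; E[Fatigue|do(Temp=1)] = 4.5.
Observing Temp=1 restricts to units where Temp's equation naturally yields 1: Load ∈ {3, 7}. In that subpopulation Fatigue = 3, 1, mean 2.
Difference = 4.5 − 2 = 2.5.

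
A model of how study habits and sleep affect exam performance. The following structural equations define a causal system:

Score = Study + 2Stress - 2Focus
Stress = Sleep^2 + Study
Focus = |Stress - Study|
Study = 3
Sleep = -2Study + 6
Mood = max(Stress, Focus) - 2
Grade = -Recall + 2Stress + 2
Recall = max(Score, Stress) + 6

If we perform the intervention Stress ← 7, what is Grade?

The intervention breaks the incoming arrows to Stress: Stress = Sleep^2 + Study no longer applies, and Stress = 7.
Focus = |Stress - Study|  [with Stress=7, Study=3]  = 4
Score = Study + 2Stress - 2Focus  [with Study=3, Stress=7, Focus=4]  = 9
Recall = max(Score, Stress) + 6  [with Score=9, Stress=7]  = 15
Grade = -Recall + 2Stress + 2  [with Recall=15, Stress=7]  = 1

1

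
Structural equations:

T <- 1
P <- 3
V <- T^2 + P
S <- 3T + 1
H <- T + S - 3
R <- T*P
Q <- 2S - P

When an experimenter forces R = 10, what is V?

4

do(R=10) replaces the equation R <- T*P with the constant R = 10.
V is not downstream of the intervention, so its value is determined by the original equations.
V = T^2 + P  [with T=1, P=3]  = 4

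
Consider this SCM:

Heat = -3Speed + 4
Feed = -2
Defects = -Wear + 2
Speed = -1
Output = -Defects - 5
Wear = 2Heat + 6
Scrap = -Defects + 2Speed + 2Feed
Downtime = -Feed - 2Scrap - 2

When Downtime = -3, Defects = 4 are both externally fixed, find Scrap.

-10

Under do(Downtime = -3, Defects = 4), each intervened variable's structural equation is replaced by its fixed value.
Scrap = -Defects + 2Speed + 2Feed  [with Defects=4, Speed=-1, Feed=-2]  = -10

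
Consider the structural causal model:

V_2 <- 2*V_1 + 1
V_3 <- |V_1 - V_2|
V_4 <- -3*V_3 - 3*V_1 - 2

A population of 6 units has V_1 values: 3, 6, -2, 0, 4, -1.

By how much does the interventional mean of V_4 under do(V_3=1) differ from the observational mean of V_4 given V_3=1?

-8

Every unit gets V_3=1 under the intervention. V_4 values become -14, -23, 1, -5, -17, -2; E[V_4|do(V_3=1)] = -10.
Conditioning on V_3=1 selects the 2 unit(s) with V_1 ∈ {-2, 0}. Their V_4 values: 1, -5. Mean = -2.
Difference = -10 − (-2) = -8.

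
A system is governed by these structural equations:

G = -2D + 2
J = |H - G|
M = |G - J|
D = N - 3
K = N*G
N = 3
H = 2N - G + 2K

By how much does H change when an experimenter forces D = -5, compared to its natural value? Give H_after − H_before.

do(D=-5) replaces the equation D = N - 3 with the constant D = -5.
G = -2D + 2  [with D=-5]  = 12
K = N*G  [with N=3, G=12]  = 36
H = 2N - G + 2K  [with N=3, G=12, K=36]  = 66
Without intervention: D = N - 3  [with N=3]  = 0; G = -2D + 2  [with D=0]  = 2; K = N*G  [with N=3, G=2]  = 6; H = 2N - G + 2K  [with N=3, G=2, K=6]  = 16.
Change = 66 − 16 = 50.

50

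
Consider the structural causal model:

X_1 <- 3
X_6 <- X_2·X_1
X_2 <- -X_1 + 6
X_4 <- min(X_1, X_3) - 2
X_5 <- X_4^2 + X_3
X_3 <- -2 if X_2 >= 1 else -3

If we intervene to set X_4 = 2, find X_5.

Intervening sets X_4 = 2 and removes its equation (X_4 <- min(X_1, X_3) - 2).
X_2 = -X_1 + 6  [with X_1=3]  = 3
X_3 = -2 if X_2 >= 1 else -3  [with X_2=3]  = -2
X_5 = X_4^2 + X_3  [with X_4=2, X_3=-2]  = 2

2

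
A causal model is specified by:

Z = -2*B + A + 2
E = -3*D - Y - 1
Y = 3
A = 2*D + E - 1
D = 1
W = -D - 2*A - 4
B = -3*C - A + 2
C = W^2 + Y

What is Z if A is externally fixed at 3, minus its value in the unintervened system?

do(A=3) replaces the equation A = 2*D + E - 1 with the constant A = 3.
W = -D - 2*A - 4  [with D=1, A=3]  = -11
C = W^2 + Y  [with W=-11, Y=3]  = 124
B = -3*C - A + 2  [with C=124, A=3]  = -373
Z = -2*B + A + 2  [with B=-373, A=3]  = 751
Without intervention: E = -3*D - Y - 1  [with D=1, Y=3]  = -7; A = 2*D + E - 1  [with D=1, E=-7]  = -6; W = -D - 2*A - 4  [with D=1, A=-6]  = 7; C = W^2 + Y  [with W=7, Y=3]  = 52; B = -3*C - A + 2  [with C=52, A=-6]  = -148; Z = -2*B + A + 2  [with B=-148, A=-6]  = 292.
Change = 751 − 292 = 459.

459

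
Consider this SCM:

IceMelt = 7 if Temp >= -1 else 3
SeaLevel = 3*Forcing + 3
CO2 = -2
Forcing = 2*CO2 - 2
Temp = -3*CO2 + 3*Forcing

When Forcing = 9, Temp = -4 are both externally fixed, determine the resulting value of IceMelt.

Setting Forcing = 9, Temp = -4 by intervention discards those variables' equations.
IceMelt = 7 if Temp >= -1 else 3  [with Temp=-4]  = 3

3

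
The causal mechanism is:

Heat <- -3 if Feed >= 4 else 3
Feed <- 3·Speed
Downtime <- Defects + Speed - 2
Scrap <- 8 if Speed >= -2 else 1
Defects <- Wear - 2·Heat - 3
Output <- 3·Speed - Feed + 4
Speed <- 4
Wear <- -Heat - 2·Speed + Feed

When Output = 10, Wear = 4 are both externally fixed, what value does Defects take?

7

Under do(Output = 10, Wear = 4), each intervened variable's structural equation is replaced by its fixed value.
Feed = 3·Speed  [with Speed=4]  = 12
Heat = -3 if Feed >= 4 else 3  [with Feed=12]  = -3
Defects = Wear - 2·Heat - 3  [with Wear=4, Heat=-3]  = 7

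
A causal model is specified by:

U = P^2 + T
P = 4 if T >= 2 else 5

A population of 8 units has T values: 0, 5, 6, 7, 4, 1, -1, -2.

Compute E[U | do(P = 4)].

18.5

Under do(P=4), P's equation is replaced by P=4 for every unit. Per-unit U: 16, 21, 22, 23, 20, 17, 15, 14. Mean = 18.5.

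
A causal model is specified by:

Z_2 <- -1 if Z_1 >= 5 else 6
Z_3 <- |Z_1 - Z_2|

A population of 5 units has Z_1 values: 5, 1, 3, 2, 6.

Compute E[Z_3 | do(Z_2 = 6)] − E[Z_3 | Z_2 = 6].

-1.4

do(Z_2=6) breaks Z_2's dependence on Z_1. With Z_2=6 fixed, Z_3 across the units is 1, 5, 3, 4, 0, mean 2.6.
Conditioning on Z_2=6 selects the 3 unit(s) with Z_1 ∈ {1, 3, 2}. Their Z_3 values: 5, 3, 4. Mean = 4.
Difference = 2.6 − 4 = -1.4.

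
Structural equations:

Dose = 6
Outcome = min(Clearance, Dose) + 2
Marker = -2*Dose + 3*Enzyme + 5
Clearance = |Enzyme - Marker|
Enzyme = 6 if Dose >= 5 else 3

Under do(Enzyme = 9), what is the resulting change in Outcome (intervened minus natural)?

do(Enzyme=9) replaces the equation Enzyme = 6 if Dose >= 5 else 3 with the constant Enzyme = 9.
Marker = -2*Dose + 3*Enzyme + 5  [with Dose=6, Enzyme=9]  = 20
Clearance = |Enzyme - Marker|  [with Enzyme=9, Marker=20]  = 11
Outcome = min(Clearance, Dose) + 2  [with Clearance=11, Dose=6]  = 8
Without intervention: Enzyme = 6 if Dose >= 5 else 3  [with Dose=6]  = 6; Marker = -2*Dose + 3*Enzyme + 5  [with Dose=6, Enzyme=6]  = 11; Clearance = |Enzyme - Marker|  [with Enzyme=6, Marker=11]  = 5; Outcome = min(Clearance, Dose) + 2  [with Clearance=5, Dose=6]  = 7.
Change = 8 − 7 = 1.

1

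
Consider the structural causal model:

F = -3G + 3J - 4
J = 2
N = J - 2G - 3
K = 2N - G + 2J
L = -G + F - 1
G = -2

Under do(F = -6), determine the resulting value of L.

-5

The intervention breaks the incoming arrows to F: F = -3G + 3J - 4 no longer applies, and F = -6.
L = -G + F - 1  [with G=-2, F=-6]  = -5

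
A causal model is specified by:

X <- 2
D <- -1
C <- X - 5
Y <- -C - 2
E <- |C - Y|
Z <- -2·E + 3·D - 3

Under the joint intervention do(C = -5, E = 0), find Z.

Setting C = -5, E = 0 by intervention discards those variables' equations.
Z = -2·E + 3·D - 3  [with E=0, D=-1]  = -6

-6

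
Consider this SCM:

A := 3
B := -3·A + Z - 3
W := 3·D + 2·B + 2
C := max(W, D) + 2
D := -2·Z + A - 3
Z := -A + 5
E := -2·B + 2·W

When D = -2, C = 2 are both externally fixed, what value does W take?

-24

Setting D = -2, C = 2 by intervention discards those variables' equations.
Z = -A + 5  [with A=3]  = 2
B = -3·A + Z - 3  [with A=3, Z=2]  = -10
W = 3·D + 2·B + 2  [with D=-2, B=-10]  = -24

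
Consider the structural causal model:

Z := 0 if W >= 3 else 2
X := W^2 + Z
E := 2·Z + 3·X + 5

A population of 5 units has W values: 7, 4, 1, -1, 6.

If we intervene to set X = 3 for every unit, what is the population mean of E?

do(X=3) breaks X's dependence on W. With X=3 fixed, E across the units is 14, 14, 18, 18, 14, mean 15.6.

15.6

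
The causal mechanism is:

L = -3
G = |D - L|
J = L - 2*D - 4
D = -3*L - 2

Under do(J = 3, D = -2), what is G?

1

Setting J = 3, D = -2 by intervention discards those variables' equations.
G = |D - L|  [with D=-2, L=-3]  = 1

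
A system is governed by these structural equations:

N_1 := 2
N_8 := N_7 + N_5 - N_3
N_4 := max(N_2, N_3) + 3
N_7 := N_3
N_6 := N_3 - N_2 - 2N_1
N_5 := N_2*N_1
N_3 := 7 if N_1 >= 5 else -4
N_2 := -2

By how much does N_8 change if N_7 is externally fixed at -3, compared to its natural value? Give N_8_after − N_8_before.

do(N_7=-3) replaces the equation N_7 := N_3 with the constant N_7 = -3.
N_3 = 7 if N_1 >= 5 else -4  [with N_1=2]  = -4
N_5 = N_2*N_1  [with N_2=-2, N_1=2]  = -4
N_8 = N_7 + N_5 - N_3  [with N_7=-3, N_5=-4, N_3=-4]  = -3
Without intervention: N_3 = 7 if N_1 >= 5 else -4  [with N_1=2]  = -4; N_5 = N_2*N_1  [with N_2=-2, N_1=2]  = -4; N_7 = N_3  [with N_3=-4]  = -4; N_8 = N_7 + N_5 - N_3  [with N_7=-4, N_5=-4, N_3=-4]  = -4.
Change = -3 − (-4) = 1.

1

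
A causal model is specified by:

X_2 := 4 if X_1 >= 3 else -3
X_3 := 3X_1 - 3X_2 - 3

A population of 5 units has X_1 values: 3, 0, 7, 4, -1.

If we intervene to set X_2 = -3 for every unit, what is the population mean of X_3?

The intervention sets X_2=-3 in all 5 units regardless of X_1. Recomputing X_3 per unit gives 15, 6, 27, 18, 3; average 13.8.

13.8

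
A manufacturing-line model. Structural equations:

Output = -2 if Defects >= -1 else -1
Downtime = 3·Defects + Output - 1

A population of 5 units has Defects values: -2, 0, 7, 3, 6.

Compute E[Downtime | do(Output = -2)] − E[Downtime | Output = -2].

-3.6

The intervention sets Output=-2 in all 5 units regardless of Defects. Recomputing Downtime per unit gives -9, -3, 18, 6, 15; average 5.4.
E[Downtime|Output=-2] averages over only the 4 units with Output=-2 (Defects = 0, 7, 3, 6): Downtime = -3, 18, 6, 15, mean 9.
Difference = 5.4 − 9 = -3.6.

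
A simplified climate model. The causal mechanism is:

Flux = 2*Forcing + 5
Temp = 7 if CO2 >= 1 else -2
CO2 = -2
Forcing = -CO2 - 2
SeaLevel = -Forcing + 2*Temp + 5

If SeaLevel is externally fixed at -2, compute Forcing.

The intervention breaks the incoming arrows to SeaLevel: SeaLevel = -Forcing + 2*Temp + 5 no longer applies, and SeaLevel = -2.
Since Forcing is not a descendant of the intervened variable, it is unaffected.
Forcing = -CO2 - 2  [with CO2=-2]  = 0

0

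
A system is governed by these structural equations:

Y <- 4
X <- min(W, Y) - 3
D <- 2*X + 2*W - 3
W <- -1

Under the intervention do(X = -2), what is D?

-9

The intervention breaks the incoming arrows to X: X <- min(W, Y) - 3 no longer applies, and X = -2.
D = 2*X + 2*W - 3  [with X=-2, W=-1]  = -9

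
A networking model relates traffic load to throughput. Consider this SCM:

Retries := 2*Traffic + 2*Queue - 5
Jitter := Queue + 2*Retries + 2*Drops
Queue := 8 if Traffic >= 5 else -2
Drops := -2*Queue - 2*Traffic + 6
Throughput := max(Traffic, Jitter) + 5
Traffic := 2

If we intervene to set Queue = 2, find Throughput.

9

Under do(Queue=2), the mechanism Queue := 8 if Traffic >= 5 else -2 is discarded; Queue is fixed at 2.
Drops = -2*Queue - 2*Traffic + 6  [with Queue=2, Traffic=2]  = -2
Retries = 2*Traffic + 2*Queue - 5  [with Traffic=2, Queue=2]  = 3
Jitter = Queue + 2*Retries + 2*Drops  [with Queue=2, Retries=3, Drops=-2]  = 4
Throughput = max(Traffic, Jitter) + 5  [with Traffic=2, Jitter=4]  = 9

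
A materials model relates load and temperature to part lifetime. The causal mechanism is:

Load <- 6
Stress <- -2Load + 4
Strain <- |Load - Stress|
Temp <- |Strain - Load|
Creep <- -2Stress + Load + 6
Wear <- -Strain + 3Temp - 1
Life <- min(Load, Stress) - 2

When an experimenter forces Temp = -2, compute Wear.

Under do(Temp=-2), the mechanism Temp <- |Strain - Load| is discarded; Temp is fixed at -2.
Stress = -2Load + 4  [with Load=6]  = -8
Strain = |Load - Stress|  [with Load=6, Stress=-8]  = 14
Wear = -Strain + 3Temp - 1  [with Strain=14, Temp=-2]  = -21

-21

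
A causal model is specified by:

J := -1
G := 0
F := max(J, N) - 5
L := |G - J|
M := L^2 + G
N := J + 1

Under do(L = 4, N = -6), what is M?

The joint intervention fixes L = 4, N = -6, removing each variable's own equation.
M = L^2 + G  [with L=4, G=0]  = 16

16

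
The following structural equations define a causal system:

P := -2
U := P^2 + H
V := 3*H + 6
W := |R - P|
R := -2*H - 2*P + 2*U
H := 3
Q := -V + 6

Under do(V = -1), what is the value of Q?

Under do(V=-1), the mechanism V := 3*H + 6 is discarded; V is fixed at -1.
Q = -V + 6  [with V=-1]  = 7

7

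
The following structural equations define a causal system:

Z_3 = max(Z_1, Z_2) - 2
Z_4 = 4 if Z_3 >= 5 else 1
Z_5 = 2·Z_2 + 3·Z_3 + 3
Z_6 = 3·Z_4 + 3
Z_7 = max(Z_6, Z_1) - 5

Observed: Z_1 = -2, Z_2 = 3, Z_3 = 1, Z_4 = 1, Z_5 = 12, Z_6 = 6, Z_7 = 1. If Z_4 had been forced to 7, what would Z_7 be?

19

The intervention breaks the incoming arrows to Z_4: Z_4 = 4 if Z_3 >= 5 else 1 no longer applies, and Z_4 = 7.
Z_6 = 3·Z_4 + 3  [with Z_4=7]  = 24
Z_7 = max(Z_6, Z_1) - 5  [with Z_6=24, Z_1=-2]  = 19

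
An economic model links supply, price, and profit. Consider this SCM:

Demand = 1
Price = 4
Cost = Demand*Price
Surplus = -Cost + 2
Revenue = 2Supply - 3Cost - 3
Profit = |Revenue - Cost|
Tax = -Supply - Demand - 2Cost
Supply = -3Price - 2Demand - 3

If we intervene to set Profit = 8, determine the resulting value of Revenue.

-49

The intervention breaks the incoming arrows to Profit: Profit = |Revenue - Cost| no longer applies, and Profit = 8.
Revenue is not downstream of the intervention, so its value is determined by the original equations.
Supply = -3Price - 2Demand - 3  [with Price=4, Demand=1]  = -17
Cost = Demand*Price  [with Demand=1, Price=4]  = 4
Revenue = 2Supply - 3Cost - 3  [with Supply=-17, Cost=4]  = -49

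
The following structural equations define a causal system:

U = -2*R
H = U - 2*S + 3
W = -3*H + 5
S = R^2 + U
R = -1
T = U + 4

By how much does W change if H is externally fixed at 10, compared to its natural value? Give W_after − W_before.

Intervening sets H = 10 and removes its equation (H = U - 2*S + 3).
W = -3*H + 5  [with H=10]  = -25
Without intervention: U = -2*R  [with R=-1]  = 2; S = R^2 + U  [with R=-1, U=2]  = 3; H = U - 2*S + 3  [with U=2, S=3]  = -1; W = -3*H + 5  [with H=-1]  = 8.
Change = -25 − 8 = -33.

-33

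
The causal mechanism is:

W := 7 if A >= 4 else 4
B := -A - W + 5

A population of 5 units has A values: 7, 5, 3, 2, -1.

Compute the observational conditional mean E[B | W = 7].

E[B|W=7] averages over only the 2 units with W=7 (A = 7, 5): B = -9, -7, mean -8.

-8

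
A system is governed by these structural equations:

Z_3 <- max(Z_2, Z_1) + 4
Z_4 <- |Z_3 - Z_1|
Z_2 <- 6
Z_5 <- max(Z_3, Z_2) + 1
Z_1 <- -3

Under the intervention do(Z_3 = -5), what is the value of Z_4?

The intervention breaks the incoming arrows to Z_3: Z_3 <- max(Z_2, Z_1) + 4 no longer applies, and Z_3 = -5.
Z_4 = |Z_3 - Z_1|  [with Z_3=-5, Z_1=-3]  = 2

2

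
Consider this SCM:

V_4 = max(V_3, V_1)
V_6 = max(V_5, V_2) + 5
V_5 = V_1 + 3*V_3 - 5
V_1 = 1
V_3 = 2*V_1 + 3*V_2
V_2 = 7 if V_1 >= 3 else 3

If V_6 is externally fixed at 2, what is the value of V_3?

11

do(V_6=2) replaces the equation V_6 = max(V_5, V_2) + 5 with the constant V_6 = 2.
V_3 is not downstream of the intervention, so its value is determined by the original equations.
V_2 = 7 if V_1 >= 3 else 3  [with V_1=1]  = 3
V_3 = 2*V_1 + 3*V_2  [with V_1=1, V_2=3]  = 11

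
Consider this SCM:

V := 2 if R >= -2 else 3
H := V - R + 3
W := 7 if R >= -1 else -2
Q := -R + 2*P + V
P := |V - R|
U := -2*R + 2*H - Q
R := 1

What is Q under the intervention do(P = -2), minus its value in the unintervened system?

-6

Intervening sets P = -2 and removes its equation (P := |V - R|).
V = 2 if R >= -2 else 3  [with R=1]  = 2
Q = -R + 2*P + V  [with R=1, P=-2, V=2]  = -3
Without intervention: V = 2 if R >= -2 else 3  [with R=1]  = 2; P = |V - R|  [with V=2, R=1]  = 1; Q = -R + 2*P + V  [with R=1, P=1, V=2]  = 3.
Change = -3 − 3 = -6.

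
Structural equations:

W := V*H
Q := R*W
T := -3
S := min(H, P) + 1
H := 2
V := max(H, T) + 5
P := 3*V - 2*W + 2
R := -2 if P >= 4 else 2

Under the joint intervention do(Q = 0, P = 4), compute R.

-2

Under do(Q = 0, P = 4), each intervened variable's structural equation is replaced by its fixed value.
R = -2 if P >= 4 else 2  [with P=4]  = -2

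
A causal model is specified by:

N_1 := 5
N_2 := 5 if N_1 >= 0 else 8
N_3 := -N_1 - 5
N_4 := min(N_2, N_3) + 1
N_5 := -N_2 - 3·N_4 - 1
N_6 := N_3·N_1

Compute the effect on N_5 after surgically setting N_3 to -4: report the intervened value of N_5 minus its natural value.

-18

do(N_3=-4) replaces the equation N_3 := -N_1 - 5 with the constant N_3 = -4.
N_2 = 5 if N_1 >= 0 else 8  [with N_1=5]  = 5
N_4 = min(N_2, N_3) + 1  [with N_2=5, N_3=-4]  = -3
N_5 = -N_2 - 3·N_4 - 1  [with N_2=5, N_4=-3]  = 3
Without intervention: N_2 = 5 if N_1 >= 0 else 8  [with N_1=5]  = 5; N_3 = -N_1 - 5  [with N_1=5]  = -10; N_4 = min(N_2, N_3) + 1  [with N_2=5, N_3=-10]  = -9; N_5 = -N_2 - 3·N_4 - 1  [with N_2=5, N_4=-9]  = 21.
Change = 3 − 21 = -18.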